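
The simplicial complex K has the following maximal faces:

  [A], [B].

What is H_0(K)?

H_0 ≅ Z^2.

K has 2 vertices.
rank ∂_0 = 0, rank ∂_1 = 0 ⇒ b_0 = 2 − 0 − 0 = 2. So H_0 ≅ Z^2.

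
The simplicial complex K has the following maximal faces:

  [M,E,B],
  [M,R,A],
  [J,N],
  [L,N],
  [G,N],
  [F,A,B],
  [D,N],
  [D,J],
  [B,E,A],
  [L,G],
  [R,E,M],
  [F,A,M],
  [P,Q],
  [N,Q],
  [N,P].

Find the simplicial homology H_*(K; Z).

H_0 = Z^2,  H_1 = Z^4,  H_2 = 0.

Order the vertices as A < B < D < E < F < G < J < L < M < N < P < Q < R. Listing each simplex with vertices in this order, K has dimension 2 with simplices:

  0-simplices (13): A, B, D, E, F, G, J, L, M, N, P, Q, R
  1-simplices (21): AB, AE, AF, AM, AR, BE, BF, BM, DJ, DN, EM, ER, FM, GL, GN, JN, LN, MR, NP, NQ, PQ
  2-simplices (6): ABE, ABF, AFM, AMR, BEM, EMR

so the chain groups are C_0 ≅ Z^13, C_1 ≅ Z^21, C_2 ≅ Z^6.

The boundary map ∂_1: C_1 → C_0 is given by ∂[p,q] = [q] − [p]. For instance
  ∂BM = M − B.
As a 13×21 matrix over Z this has rank 11, with invariant factors (1,1,1,1,1,1,1,1,1,1,1).

The boundary map ∂_2: C_2 → C_1 maps a triangle to the signed sum of its edges. For instance
  ∂ABF = BF − AF + AB,
  ∂EMR = MR − ER + EM.
As a 21×6 matrix over Z this has rank 6, with invariant factors (1,1,1,1,1,1).

Now H_k = ker ∂_k / im ∂_{k+1}, so:

  H_0: rank C_0 − rank ∂_1 = 13 − 11 = 2, and the invariant factors of ∂_1 are all 1, so H_0 = Z^2.
  H_1: rank ker ∂_1 − rank ∂_2 = (21 − 11) − 6 = 4, and the invariant factors of ∂_2 are all 1, so H_1 = Z^4.
  H_2: rank ker ∂_2 − rank ∂_3 = (6 − 6) − 0 = 0, and there is no ∂_3, so H_2 = 0.

(K is a triangulation of the disjoint union of a wedge of 3 circles and the cylinder S^1 x I.)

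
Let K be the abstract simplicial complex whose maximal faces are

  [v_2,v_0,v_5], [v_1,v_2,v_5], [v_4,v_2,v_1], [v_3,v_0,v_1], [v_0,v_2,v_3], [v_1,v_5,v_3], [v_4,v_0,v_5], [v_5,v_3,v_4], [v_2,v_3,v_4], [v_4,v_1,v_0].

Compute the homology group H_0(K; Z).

We work with the vertex ordering v_0 < v_1 < v_2 < v_3 < v_4 < v_5. The simplices of K, each written with vertices in increasing order, are:

  0-simplices (6): [v_0], [v_1], [v_2], [v_3], [v_4], [v_5]
  1-simplices (15): (15 of them)
  2-simplices (10): [v_0,v_1,v_3], [v_0,v_1,v_4], [v_0,v_2,v_3], [v_0,v_2,v_5], [v_0,v_4,v_5], [v_1,v_2,v_4], [v_1,v_2,v_5], [v_1,v_3,v_5], [v_2,v_3,v_4], [v_3,v_4,v_5]

so the chain groups are C_0 ≅ Z^6, C_1 ≅ Z^15, C_2 ≅ Z^10.

The boundary map ∂_1: C_1 → C_0 sends each edge [p,q] (with p < q) to q − p. For instance
  ∂[v_3,v_4] = [v_4] − [v_3].
As a 6×15 matrix over Z this has rank 5, with invariant factors (1,1,1,1,1).

The boundary map ∂_2: C_2 → C_1 sends each 2-simplex [p,q,r] to [q,r] − [p,r] + [p,q]. For instance
  ∂[v_0,v_2,v_5] = [v_2,v_5] − [v_0,v_5] + [v_0,v_2],
  ∂[v_0,v_1,v_3] = [v_1,v_3] − [v_0,v_3] + [v_0,v_1].
The 15×10 boundary matrix has rank 10 and Smith normal form diag(1,1,1,1,1,1,1,1,1,2).

Reading off H_k = ker ∂_k / im ∂_{k+1}:

  H_0: rank C_0 − rank ∂_1 = 6 − 5 = 1, and the invariant factors of ∂_1 are all 1, so H_0 ≅ Z.

H_0 ≅ Z.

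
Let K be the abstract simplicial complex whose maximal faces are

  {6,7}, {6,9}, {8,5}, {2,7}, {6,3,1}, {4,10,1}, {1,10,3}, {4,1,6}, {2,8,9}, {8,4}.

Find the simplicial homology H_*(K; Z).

H_0 = Z,  H_1 = Z^2,  H_2 = 0.

Order the vertices as 1 < 2 < 3 < 4 < 5 < 6 < 7 < 8 < 9 < 10. Listing each simplex with vertices in this order, K has dimension 2 with simplices:

  0-simplices (10): [1], [2], [3], [4], [5], [6], [7], [8], [9], [10]
  1-simplices (16): [1,3], [1,4], [1,6], [1,10], [2,7], [2,8], [2,9], [3,6], [3,10], [4,6], [4,8], [4,10], [5,8], [6,7], [6,9], [8,9]
  2-simplices (5): [1,3,6], [1,3,10], [1,4,6], [1,4,10], [2,8,9]

giving chain groups C_0 ≅ Z^10, C_1 ≅ Z^16, C_2 ≅ Z^5.

Boundary ∂_1: C_1 → C_0 sends each edge [p,q] (with p < q) to q − p.
As a 10×16 matrix over Z this has rank 9, with invariant factors (1,1,1,1,1,1,1,1,1).

Boundary ∂_2: C_2 → C_1 acts by ∂[p,q,r] = [q,r] − [p,r] + [p,q]. For instance
  ∂[2,8,9] = [8,9] − [2,9] + [2,8],
  ∂[1,4,10] = [4,10] − [1,10] + [1,4].
The resulting 16×5 matrix has rank 5, and its Smith normal form has invariant factors (1,1,1,1,1).

Computing H_k = (kernel of ∂_k) / (image of ∂_{k+1}):

  H_0: rank C_0 − rank ∂_1 = 10 − 9 = 1, and the invariant factors of ∂_1 are all 1, so H_0 ≅ Z.
  H_1: rank ker ∂_1 − rank ∂_2 = (16 − 9) − 5 = 2, and the invariant factors of ∂_2 are all 1, so H_1 ≅ Z^2.
  H_2: rank ker ∂_2 − rank ∂_3 = (5 − 5) − 0 = 0, and there is no ∂_3, so H_2 ≅ 0.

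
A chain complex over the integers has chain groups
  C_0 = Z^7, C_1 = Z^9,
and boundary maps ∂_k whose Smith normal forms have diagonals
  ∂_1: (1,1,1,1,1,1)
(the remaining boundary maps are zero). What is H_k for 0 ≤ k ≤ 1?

H_0: b_0 = 7 − 0 − 6 = 1; torsion from ∂_1 factors > 1: none. So H_0 ≅ Z.
H_1: b_1 = 9 − 6 − 0 = 3; torsion from ∂_2 factors > 1: none. So H_1 ≅ Z^3.

H_0 ≅ Z,  H_1 ≅ Z^3.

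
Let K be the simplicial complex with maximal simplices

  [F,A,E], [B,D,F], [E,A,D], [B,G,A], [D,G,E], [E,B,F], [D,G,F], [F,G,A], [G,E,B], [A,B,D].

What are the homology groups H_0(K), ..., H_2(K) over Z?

We work with the vertex ordering A < B < D < E < F < G. The simplices of K, each written with vertices in increasing order, are:

  0-simplices (6): A, B, D, E, F, G
  1-simplices (15): AB, AD, AE, AF, AG, BD, BE, BF, BG, DE, DF, DG, EF, EG, FG
  2-simplices (10): ABD, ABG, ADE, AEF, AFG, BDF, BEF, BEG, DEG, DFG

giving chain groups C_0 ≅ Z^6, C_1 ≅ Z^15, C_2 ≅ Z^10.

∂_1: C_1 → C_0 sends each edge [p,q] (with p < q) to q − p. For instance
  ∂AG = G − A.
The resulting 6×15 matrix has rank 5, and its Smith normal form has invariant factors (1,1,1,1,1).

The boundary map ∂_2: C_2 → C_1 sends each 2-simplex [p,q,r] to [q,r] − [p,r] + [p,q]. For instance
  ∂BEF = EF − BF + BE,
  ∂DEG = EG − DG + DE.
This gives a 15×10 integer matrix of rank 10; reducing to Smith normal form yields diagonal entries (1,1,1,1,1,1,1,1,1,2).

Reading off H_k = ker ∂_k / im ∂_{k+1}:

  H_0: rank C_0 − rank ∂_1 = 6 − 5 = 1, and the invariant factors of ∂_1 are all 1, so H_0 = Z.
  H_1: rank ker ∂_1 − rank ∂_2 = (15 − 5) − 10 = 0, and ∂_2 has invariant factor 2 > 1, so H_1 = Z/2Z.
  H_2: rank ker ∂_2 − rank ∂_3 = (10 − 10) − 0 = 0, and there is no ∂_3, so H_2 = 0.

As a check, the Euler characteristic is 6 − 15 + 10 = 1, which agrees with 1 − 0 + 0 = 1.

H_0 ≅ Z,  H_1 ≅ Z/2Z,  H_2 = 0.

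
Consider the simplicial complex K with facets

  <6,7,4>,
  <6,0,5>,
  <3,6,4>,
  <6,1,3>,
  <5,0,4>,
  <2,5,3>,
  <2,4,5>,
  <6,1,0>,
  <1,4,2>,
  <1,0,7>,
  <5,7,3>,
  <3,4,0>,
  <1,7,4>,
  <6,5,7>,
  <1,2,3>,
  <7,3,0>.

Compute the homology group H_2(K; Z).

Order the vertices as 0 < 1 < 2 < 3 < 4 < 5 < 6 < 7. Listing each simplex with vertices in this order, K has dimension 2 with simplices:

  0-simplices (8): [0], [1], [2], [3], [4], [5], [6], [7]
  1-simplices (24): (24 of them)
  2-simplices (16): [0,1,6], [0,1,7], [0,3,4], [0,3,7], [0,4,5], [0,5,6], [1,2,3], [1,2,4], [1,3,6], [1,4,7], [2,3,5], [2,4,5], [3,4,6], [3,5,7], [4,6,7], [5,6,7]

Hence C_0 ≅ Z^8, C_1 ≅ Z^24, C_2 ≅ Z^16.

The boundary map ∂_1: C_1 → C_0 is given by ∂[p,q] = [q] − [p]. For instance
  ∂[3,7] = [7] − [3].
The 8×24 boundary matrix has rank 7 and Smith normal form diag(1,1,1,1,1,1,1).

Boundary ∂_2: C_2 → C_1 maps a triangle to the signed sum of its edges. For instance
  ∂[2,4,5] = [4,5] − [2,5] + [2,4],
  ∂[1,4,7] = [4,7] − [1,7] + [1,4].
The resulting 24×16 matrix has rank 15, and its Smith normal form has invariant factors (1,1,1,1,1,1,1,1,1,1,1,1,1,1,1).

From H_k ≅ ker(∂_k) / im(∂_{k+1}) we obtain:

  H_2: rank ker ∂_2 − rank ∂_3 = (16 − 15) − 0 = 1, and there is no ∂_3, so H_2 ≅ Z.

H_2 = Z.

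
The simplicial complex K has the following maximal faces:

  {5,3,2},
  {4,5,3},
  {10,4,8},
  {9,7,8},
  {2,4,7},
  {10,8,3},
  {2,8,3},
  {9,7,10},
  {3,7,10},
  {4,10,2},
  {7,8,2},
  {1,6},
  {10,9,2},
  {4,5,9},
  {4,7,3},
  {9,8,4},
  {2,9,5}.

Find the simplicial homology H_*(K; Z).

H_0 ≅ Z^2,  H_1 ≅ Z^2,  H_2 ≅ Z.

Take the total order 1 < 2 < 3 < 4 < 5 < 6 < 7 < 8 < 9 < 10 on the vertex set. Then K (dimension 2) consists of the simplices:

  0-simplices (10): [1], [2], [3], [4], [5], [6], [7], [8], [9], [10]
  1-simplices (25): (25 of them)
  2-simplices (16): [2,3,5], [2,3,8], [2,4,7], [2,4,10], [2,5,9], [2,7,8], [2,9,10], [3,4,5], [3,4,7], [3,7,10], [3,8,10], [4,5,9], [4,8,9], [4,8,10], [7,8,9], [7,9,10]

giving chain groups C_0 ≅ Z^10, C_1 ≅ Z^25, C_2 ≅ Z^16.

Boundary ∂_1: C_1 → C_0 sends each edge [p,q] (with p < q) to q − p. For instance
  ∂[7,8] = [8] − [7].
The resulting 10×25 matrix has rank 8, and its Smith normal form has invariant factors (1,1,1,1,1,1,1,1).

∂_2: C_2 → C_1 maps a triangle to the signed sum of its edges. For instance
  ∂[3,8,10] = [8,10] − [3,10] + [3,8],
  ∂[4,8,9] = [8,9] − [4,9] + [4,8].
The resulting 25×16 matrix has rank 15, and its Smith normal form has invariant factors (1,1,1,1,1,1,1,1,1,1,1,1,1,1,1).

Computing H_k = (kernel of ∂_k) / (image of ∂_{k+1}):

  H_0: rank C_0 − rank ∂_1 = 10 − 8 = 2, and the invariant factors of ∂_1 are all 1, so H_0 ≅ Z^2.
  H_1: rank ker ∂_1 − rank ∂_2 = (25 − 8) − 15 = 2, and the invariant factors of ∂_2 are all 1, so H_1 ≅ Z^2.
  H_2: rank ker ∂_2 − rank ∂_3 = (16 − 15) − 0 = 1, and there is no ∂_3, so H_2 ≅ Z.

(K is a triangulation of the disjoint union of the torus T^2 and the 1-simplex.)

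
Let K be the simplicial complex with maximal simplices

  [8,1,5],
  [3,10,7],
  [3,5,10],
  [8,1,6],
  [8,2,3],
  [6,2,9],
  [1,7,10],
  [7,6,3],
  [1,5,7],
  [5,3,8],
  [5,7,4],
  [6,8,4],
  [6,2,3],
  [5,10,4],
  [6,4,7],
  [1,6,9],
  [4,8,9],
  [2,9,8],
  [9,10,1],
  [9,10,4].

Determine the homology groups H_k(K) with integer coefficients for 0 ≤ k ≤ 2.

H_0 ≅ Z,  H_1 ≅ Z × Z/2,  H_2 = 0.

K has 10 vertices, 30 edges, 20 triangles.
rank ∂_0 = 0, rank ∂_1 = 9 ⇒ b_0 = 10 − 0 − 9 = 1; all invariant factors of ∂_1 are 1 so no torsion. So H_0 ≅ Z.
rank ∂_1 = 9, rank ∂_2 = 20 ⇒ b_1 = 30 − 9 − 20 = 1; ∂_2 has invariant factor(s) [2] giving torsion. So H_1 ≅ Z × Z/2.
rank ∂_2 = 20, rank ∂_3 = 0 ⇒ b_2 = 20 − 20 − 0 = 0. So H_2 ≅ 0.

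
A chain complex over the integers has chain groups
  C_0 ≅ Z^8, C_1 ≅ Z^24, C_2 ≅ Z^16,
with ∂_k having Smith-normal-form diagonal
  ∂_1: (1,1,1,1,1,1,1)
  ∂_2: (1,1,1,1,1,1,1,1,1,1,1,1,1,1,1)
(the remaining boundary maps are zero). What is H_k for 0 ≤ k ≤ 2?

H_0: b_0 = 8 − 0 − 7 = 1; torsion from ∂_1 factors > 1: none. So H_0 = Z.
H_1: b_1 = 24 − 7 − 15 = 2; torsion from ∂_2 factors > 1: none. So H_1 = Z^2.
H_2: b_2 = 16 − 15 − 0 = 1; torsion from ∂_3 factors > 1: none. So H_2 = Z.

H_0 = Z,  H_1 = Z^2,  H_2 = Z.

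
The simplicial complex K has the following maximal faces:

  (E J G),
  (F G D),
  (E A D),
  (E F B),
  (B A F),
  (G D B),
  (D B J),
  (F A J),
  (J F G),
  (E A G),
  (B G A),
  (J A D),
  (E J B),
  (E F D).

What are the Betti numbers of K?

We work with the vertex ordering A < B < D < E < F < G < J. The simplices of K, each written with vertices in increasing order, are:

  0-simplices (7): A, B, D, E, F, G, J
  1-simplices (21): AB, AD, AE, AF, AG, AJ, BD, BE, BF, BG, BJ, DE, DF, DG, DJ, EF, EG, EJ, FG, FJ, GJ
  2-simplices (14): ABF, ABG, ADE, ADJ, AEG, AFJ, BDG, BDJ, BEF, BEJ, DEF, DFG, EGJ, FGJ

giving chain groups C_0 ≅ Z^7, C_1 ≅ Z^21, C_2 ≅ Z^14.

Boundary ∂_1: C_1 → C_0 maps an edge to its endpoints' difference, ∂[p,q] = q − p.
As a 7×21 matrix over Z this has rank 6, with invariant factors (1,1,1,1,1,1).

∂_2: C_2 → C_1 maps a triangle to the signed sum of its edges. For instance
  ∂ABG = BG − AG + AB,
  ∂ADE = DE − AE + AD.
The 21×14 boundary matrix has rank 13 and Smith normal form diag(1,1,1,1,1,1,1,1,1,1,1,1,1).

From H_k ≅ ker(∂_k) / im(∂_{k+1}) we obtain:

  H_0: rank C_0 − rank ∂_1 = 7 − 6 = 1, and the invariant factors of ∂_1 are all 1, so H_0 = Z.
  H_1: rank ker ∂_1 − rank ∂_2 = (21 − 6) − 13 = 2, and the invariant factors of ∂_2 are all 1, so H_1 = Z^2.
  H_2: rank ker ∂_2 − rank ∂_3 = (14 − 13) − 0 = 1, and there is no ∂_3, so H_2 = Z.

Hence the Betti numbers are b_0 = 1, b_1 = 2, b_2 = 1.

b_0 = 1, b_1 = 2, b_2 = 1.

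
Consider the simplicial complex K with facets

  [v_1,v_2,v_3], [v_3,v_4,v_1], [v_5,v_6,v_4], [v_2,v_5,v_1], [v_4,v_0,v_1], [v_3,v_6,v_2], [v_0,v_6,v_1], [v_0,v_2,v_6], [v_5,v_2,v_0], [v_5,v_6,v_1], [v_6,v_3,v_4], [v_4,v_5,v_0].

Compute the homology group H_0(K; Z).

Fix the vertex order v_0 < v_1 < v_2 < v_3 < v_4 < v_5 < v_6 and write every simplex with vertices in increasing order. Then dim K = 2 and the simplices of K are:

  0-simplices (7): [v_0], [v_1], [v_2], [v_3], [v_4], [v_5], [v_6]
  1-simplices (18): (18 of them)
  2-simplices (12): (12 of them)

giving chain groups C_0 ≅ Z^7, C_1 ≅ Z^18, C_2 ≅ Z^12.

The boundary map ∂_1: C_1 → C_0 is given by ∂[p,q] = [q] − [p].
As a 7×18 matrix over Z this has rank 6, with invariant factors (1,1,1,1,1,1).

Boundary ∂_2: C_2 → C_1 sends each 2-simplex [p,q,r] to [q,r] − [p,r] + [p,q]. For instance
  ∂[v_4,v_5,v_6] = [v_5,v_6] − [v_4,v_6] + [v_4,v_5],
  ∂[v_0,v_2,v_6] = [v_2,v_6] − [v_0,v_6] + [v_0,v_2].
The resulting 18×12 matrix has rank 12, and its Smith normal form has invariant factors (1,1,1,1,1,1,1,1,1,1,1,2).

Now H_k = ker ∂_k / im ∂_{k+1}, so:

  H_0: rank C_0 − rank ∂_1 = 7 − 6 = 1, and the invariant factors of ∂_1 are all 1, so H_0 = Z.

H_0 = Z.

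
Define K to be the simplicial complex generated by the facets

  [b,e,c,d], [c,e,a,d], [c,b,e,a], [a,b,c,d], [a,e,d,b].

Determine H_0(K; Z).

Order the vertices as a < b < c < d < e. Listing each simplex with vertices in this order, K has dimension 3 with simplices:

  0-simplices (5): a, b, c, d, e
  1-simplices (10): ab, ac, ad, ae, bc, bd, be, cd, ce, de
  2-simplices (10): abc, abd, abe, acd, ace, ade, bcd, bce, bde, cde
  3-simplices (5): abcd, abce, abde, acde, bcde

giving chain groups C_0 ≅ Z^5, C_1 ≅ Z^10, C_2 ≅ Z^10, C_3 ≅ Z^5.

The boundary map ∂_1: C_1 → C_0 maps an edge to its endpoints' difference, ∂[p,q] = q − p. For instance
  ∂ab = b − a.
The resulting 5×10 matrix has rank 4, and its Smith normal form has invariant factors (1,1,1,1).

The boundary map ∂_2: C_2 → C_1 sends each 2-simplex [p,q,r] to [q,r] − [p,r] + [p,q]. For instance
  ∂bce = ce − be + bc,
  ∂bde = de − be + bd.
The 10×10 boundary matrix has rank 6 and Smith normal form diag(1,1,1,1,1,1).

The boundary map ∂_3: C_3 → C_2 sends each 3-simplex σ to the alternating sum Σ_i (−1)^i (σ with its i-th vertex removed). For instance
  ∂abce = bce − ace + abe − abc,
  ∂bcde = cde − bde + bce − bcd.
This gives a 10×5 integer matrix of rank 4; reducing to Smith normal form yields diagonal entries (1,1,1,1).

Reading off H_k = ker ∂_k / im ∂_{k+1}:

  H_0: rank C_0 − rank ∂_1 = 5 − 4 = 1, and the invariant factors of ∂_1 are all 1, so H_0 = Z.

H_0 ≅ Z.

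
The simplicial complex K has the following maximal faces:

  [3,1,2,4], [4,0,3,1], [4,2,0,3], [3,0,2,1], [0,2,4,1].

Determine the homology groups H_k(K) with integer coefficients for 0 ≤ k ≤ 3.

H_0 = Z,  H_1 = 0,  H_2 = 0,  H_3 = Z.

Take the total order 0 < 1 < 2 < 3 < 4 on the vertex set. Then K (dimension 3) consists of the simplices:

  0-simplices (5): [0], [1], [2], [3], [4]
  1-simplices (10): [0,1], [0,2], [0,3], [0,4], [1,2], [1,3], [1,4], [2,3], [2,4], [3,4]
  2-simplices (10): [0,1,2], [0,1,3], [0,1,4], [0,2,3], [0,2,4], [0,3,4], [1,2,3], [1,2,4], [1,3,4], [2,3,4]
  3-simplices (5): [0,1,2,3], [0,1,2,4], [0,1,3,4], [0,2,3,4], [1,2,3,4]

giving chain groups C_0 ≅ Z^5, C_1 ≅ Z^10, C_2 ≅ Z^10, C_3 ≅ Z^5.

Boundary ∂_1: C_1 → C_0 sends each edge [p,q] (with p < q) to q − p. For instance
  ∂[0,3] = [3] − [0].
The 5×10 boundary matrix has rank 4 and Smith normal form diag(1,1,1,1).

∂_2: C_2 → C_1 sends each 2-simplex [p,q,r] to [q,r] − [p,r] + [p,q]. For instance
  ∂[0,1,3] = [1,3] − [0,3] + [0,1],
  ∂[0,3,4] = [3,4] − [0,4] + [0,3].
The resulting 10×10 matrix has rank 6, and its Smith normal form has invariant factors (1,1,1,1,1,1).

∂_3: C_3 → C_2 sends each 3-simplex σ to the alternating sum Σ_i (−1)^i (σ with its i-th vertex removed). For instance
  ∂[1,2,3,4] = [2,3,4] − [1,3,4] + [1,2,4] − [1,2,3],
  ∂[0,1,2,4] = [1,2,4] − [0,2,4] + [0,1,4] − [0,1,2].
As a 10×5 matrix over Z this has rank 4, with invariant factors (1,1,1,1).

Reading off H_k = ker ∂_k / im ∂_{k+1}:

  H_0: rank C_0 − rank ∂_1 = 5 − 4 = 1, and the invariant factors of ∂_1 are all 1, so H_0 ≅ Z.
  H_1: rank ker ∂_1 − rank ∂_2 = (10 − 4) − 6 = 0, and the invariant factors of ∂_2 are all 1, so H_1 ≅ 0.
  H_2: rank ker ∂_2 − rank ∂_3 = (10 − 6) − 4 = 0, and the invariant factors of ∂_3 are all 1, so H_2 ≅ 0.
  H_3: rank ker ∂_3 − rank ∂_4 = (5 − 4) − 0 = 1, and there is no ∂_4, so H_3 ≅ Z.

As a check, the Euler characteristic is 5 − 10 + 10 − 5 = 0, which agrees with 1 − 0 + 0 − 1 = 0.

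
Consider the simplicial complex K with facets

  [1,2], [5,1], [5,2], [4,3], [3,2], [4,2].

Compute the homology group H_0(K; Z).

Fix the vertex order 1 < 2 < 3 < 4 < 5 and write every simplex with vertices in increasing order. Then dim K = 1 and the simplices of K are:

  0-simplices (5): [1], [2], [3], [4], [5]
  1-simplices (6): [1,2], [1,5], [2,3], [2,4], [2,5], [3,4]

Hence C_0 ≅ Z^5, C_1 ≅ Z^6.

∂_1: C_1 → C_0 maps an edge to its endpoints' difference, ∂[p,q] = q − p.
As a 5×6 matrix over Z this has rank 4, with invariant factors (1,1,1,1).

From H_k ≅ ker(∂_k) / im(∂_{k+1}) we obtain:

  H_0: rank C_0 − rank ∂_1 = 5 − 4 = 1, and the invariant factors of ∂_1 are all 1, so H_0 = Z.

(K is a triangulation of a wedge of 2 circles.)

H_0 = Z.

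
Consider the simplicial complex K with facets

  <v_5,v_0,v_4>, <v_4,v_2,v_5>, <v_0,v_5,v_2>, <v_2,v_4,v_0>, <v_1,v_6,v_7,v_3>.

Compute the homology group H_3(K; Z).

H_3 = 0.

Fix the vertex order v_0 < v_1 < v_2 < v_3 < v_4 < v_5 < v_6 < v_7 and write every simplex with vertices in increasing order. Then dim K = 3 and the simplices of K are:

  0-simplices (8): [v_0], [v_1], [v_2], [v_3], [v_4], [v_5], [v_6], [v_7]
  1-simplices (12): [v_0,v_2], [v_0,v_4], [v_0,v_5], [v_1,v_3], [v_1,v_6], [v_1,v_7], [v_2,v_4], [v_2,v_5], [v_3,v_6], [v_3,v_7], [v_4,v_5], [v_6,v_7]
  2-simplices (8): [v_0,v_2,v_4], [v_0,v_2,v_5], [v_0,v_4,v_5], [v_1,v_3,v_6], [v_1,v_3,v_7], [v_1,v_6,v_7], [v_2,v_4,v_5], [v_3,v_6,v_7]
  3-simplices (1): [v_1,v_3,v_6,v_7]

Hence C_0 ≅ Z^8, C_1 ≅ Z^12, C_2 ≅ Z^8, C_3 ≅ Z^1.

Boundary ∂_1: C_1 → C_0 is given by ∂[p,q] = [q] − [p].
This gives a 8×12 integer matrix of rank 6; reducing to Smith normal form yields diagonal entries (1,1,1,1,1,1).

Boundary ∂_2: C_2 → C_1 sends each 2-simplex [p,q,r] to [q,r] − [p,r] + [p,q]. For instance
  ∂[v_1,v_3,v_7] = [v_3,v_7] − [v_1,v_7] + [v_1,v_3],
  ∂[v_2,v_4,v_5] = [v_4,v_5] − [v_2,v_5] + [v_2,v_4].
The 12×8 boundary matrix has rank 6 and Smith normal form diag(1,1,1,1,1,1).

∂_3: C_3 → C_2 sends each 3-simplex σ to the alternating sum Σ_i (−1)^i (σ with its i-th vertex removed). For instance
  ∂[v_1,v_3,v_6,v_7] = [v_3,v_6,v_7] − [v_1,v_6,v_7] + [v_1,v_3,v_7] − [v_1,v_3,v_6].
The resulting 8×1 matrix has rank 1, and its Smith normal form has invariant factors (1).

Reading off H_k = ker ∂_k / im ∂_{k+1}:

  H_3: rank ker ∂_3 − rank ∂_4 = (1 − 1) − 0 = 0, and there is no ∂_4, so H_3 = 0.

(K is a triangulation of the disjoint union of the 3-simplex and the 2-sphere S^2.)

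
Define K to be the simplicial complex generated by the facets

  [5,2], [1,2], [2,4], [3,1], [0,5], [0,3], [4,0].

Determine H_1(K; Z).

H_1 = Z^2.

Fix the vertex order 0 < 1 < 2 < 3 < 4 < 5 and write every simplex with vertices in increasing order. Then dim K = 1 and the simplices of K are:

  0-simplices (6): [0], [1], [2], [3], [4], [5]
  1-simplices (7): [0,3], [0,4], [0,5], [1,2], [1,3], [2,4], [2,5]

so the chain groups are C_0 ≅ Z^6, C_1 ≅ Z^7.

Boundary ∂_1: C_1 → C_0 is given by ∂[p,q] = [q] − [p]. For instance
  ∂[1,2] = [2] − [1].
This gives a 6×7 integer matrix of rank 5; reducing to Smith normal form yields diagonal entries (1,1,1,1,1).

Computing H_k = (kernel of ∂_k) / (image of ∂_{k+1}):

  H_1: rank ker ∂_1 − rank ∂_2 = (7 − 5) − 0 = 2, and there is no ∂_2, so H_1 = Z^2.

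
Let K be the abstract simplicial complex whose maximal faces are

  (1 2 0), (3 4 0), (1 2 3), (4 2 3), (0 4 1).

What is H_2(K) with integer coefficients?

Fix the vertex order 0 < 1 < 2 < 3 < 4 and write every simplex with vertices in increasing order. Then dim K = 2 and the simplices of K are:

  0-simplices (5): [0], [1], [2], [3], [4]
  1-simplices (10): [0,1], [0,2], [0,3], [0,4], [1,2], [1,3], [1,4], [2,3], [2,4], [3,4]
  2-simplices (5): [0,1,2], [0,1,4], [0,3,4], [1,2,3], [2,3,4]

giving chain groups C_0 ≅ Z^5, C_1 ≅ Z^10, C_2 ≅ Z^5.

∂_1: C_1 → C_0 sends each edge [p,q] (with p < q) to q − p. For instance
  ∂[1,4] = [4] − [1].
This gives a 5×10 integer matrix of rank 4; reducing to Smith normal form yields diagonal entries (1,1,1,1).

∂_2: C_2 → C_1 sends each 2-simplex [p,q,r] to [q,r] − [p,r] + [p,q]. For instance
  ∂[0,1,2] = [1,2] − [0,2] + [0,1],
  ∂[1,2,3] = [2,3] − [1,3] + [1,2].
As a 10×5 matrix over Z this has rank 5, with invariant factors (1,1,1,1,1).

Computing H_k = (kernel of ∂_k) / (image of ∂_{k+1}):

  H_2: rank ker ∂_2 − rank ∂_3 = (5 − 5) − 0 = 0, and there is no ∂_3, so H_2 = 0.

(K is a triangulation of the Möbius band.)

H_2 ≅ 0.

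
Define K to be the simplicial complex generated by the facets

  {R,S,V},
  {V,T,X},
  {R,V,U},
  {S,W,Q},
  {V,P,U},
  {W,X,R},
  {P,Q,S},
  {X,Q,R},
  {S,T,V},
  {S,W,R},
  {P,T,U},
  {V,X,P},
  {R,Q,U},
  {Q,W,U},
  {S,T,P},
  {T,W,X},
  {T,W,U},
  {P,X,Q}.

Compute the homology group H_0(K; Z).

H_0 = Z.

Order the vertices as P < Q < R < S < T < U < V < W < X. Listing each simplex with vertices in this order, K has dimension 2 with simplices:

  0-simplices (9): P, Q, R, S, T, U, V, W, X
  1-simplices (27): PQ, PS, PT, PU, PV, PX, QR, QS, QU, QW, QX, RS, RU, RV, RW, RX, ST, SV, SW, TU, TV, TW, TX, UV, UW, VX, WX
  2-simplices (18): PQS, PQX, PST, PTU, PUV, PVX, QRU, QRX, QSW, QUW, RSV, RSW, RUV, RWX, STV, TUW, TVX, TWX

so the chain groups are C_0 ≅ Z^9, C_1 ≅ Z^27, C_2 ≅ Z^18.

∂_1: C_1 → C_0 maps an edge to its endpoints' difference, ∂[p,q] = q − p. For instance
  ∂PQ = Q − P.
The 9×27 boundary matrix has rank 8 and Smith normal form diag(1,1,1,1,1,1,1,1).

Boundary ∂_2: C_2 → C_1 maps a triangle to the signed sum of its edges. For instance
  ∂PST = ST − PT + PS,
  ∂PUV = UV − PV + PU.
The 27×18 boundary matrix has rank 18 and Smith normal form diag(1,1,1,1,1,1,1,1,1,1,1,1,1,1,1,1,1,2).

Computing H_k = (kernel of ∂_k) / (image of ∂_{k+1}):

  H_0: rank C_0 − rank ∂_1 = 9 − 8 = 1, and the invariant factors of ∂_1 are all 1, so H_0 = Z.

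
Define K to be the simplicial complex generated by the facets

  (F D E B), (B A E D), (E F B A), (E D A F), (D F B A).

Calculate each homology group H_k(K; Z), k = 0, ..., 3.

Fix the vertex order A < B < D < E < F and write every simplex with vertices in increasing order. Then dim K = 3 and the simplices of K are:

  0-simplices (5): A, B, D, E, F
  1-simplices (10): AB, AD, AE, AF, BD, BE, BF, DE, DF, EF
  2-simplices (10): ABD, ABE, ABF, ADE, ADF, AEF, BDE, BDF, BEF, DEF
  3-simplices (5): ABDE, ABDF, ABEF, ADEF, BDEF

giving chain groups C_0 ≅ Z^5, C_1 ≅ Z^10, C_2 ≅ Z^10, C_3 ≅ Z^5.

Boundary ∂_1: C_1 → C_0 is given by ∂[p,q] = [q] − [p]. For instance
  ∂EF = F − E.
The resulting 5×10 matrix has rank 4, and its Smith normal form has invariant factors (1,1,1,1).

The boundary map ∂_2: C_2 → C_1 sends each 2-simplex [p,q,r] to [q,r] − [p,r] + [p,q]. For instance
  ∂ADF = DF − AF + AD,
  ∂BDF = DF − BF + BD.
This gives a 10×10 integer matrix of rank 6; reducing to Smith normal form yields diagonal entries (1,1,1,1,1,1).

The boundary map ∂_3: C_3 → C_2 sends each 3-simplex σ to the alternating sum Σ_i (−1)^i (σ with its i-th vertex removed). For instance
  ∂ABEF = BEF − AEF + ABF − ABE,
  ∂ABDE = BDE − ADE + ABE − ABD.
The 10×5 boundary matrix has rank 4 and Smith normal form diag(1,1,1,1).

Now H_k = ker ∂_k / im ∂_{k+1}, so:

  H_0: rank C_0 − rank ∂_1 = 5 − 4 = 1, and the invariant factors of ∂_1 are all 1, so H_0 = Z.
  H_1: rank ker ∂_1 − rank ∂_2 = (10 − 4) − 6 = 0, and the invariant factors of ∂_2 are all 1, so H_1 = 0.
  H_2: rank ker ∂_2 − rank ∂_3 = (10 − 6) − 4 = 0, and the invariant factors of ∂_3 are all 1, so H_2 = 0.
  H_3: rank ker ∂_3 − rank ∂_4 = (5 − 4) − 0 = 1, and there is no ∂_4, so H_3 = Z.

(K is a triangulation of the 3-sphere S^3.)

H_0 ≅ Z,  H_1 = 0,  H_2 = 0,  H_3 ≅ Z.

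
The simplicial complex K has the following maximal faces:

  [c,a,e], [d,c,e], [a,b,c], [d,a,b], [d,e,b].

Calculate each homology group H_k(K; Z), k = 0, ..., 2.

H_0 ≅ Z,  H_1 ≅ Z,  H_2 = 0.

We work with the vertex ordering a < b < c < d < e. The simplices of K, each written with vertices in increasing order, are:

  0-simplices (5): a, b, c, d, e
  1-simplices (10): ab, ac, ad, ae, bc, bd, be, cd, ce, de
  2-simplices (5): abc, abd, ace, bde, cde

giving chain groups C_0 ≅ Z^5, C_1 ≅ Z^10, C_2 ≅ Z^5.

The boundary map ∂_1: C_1 → C_0 is given by ∂[p,q] = [q] − [p].
The resulting 5×10 matrix has rank 4, and its Smith normal form has invariant factors (1,1,1,1).

∂_2: C_2 → C_1 maps a triangle to the signed sum of its edges. For instance
  ∂abd = bd − ad + ab,
  ∂bde = de − be + bd.
As a 10×5 matrix over Z this has rank 5, with invariant factors (1,1,1,1,1).

From H_k ≅ ker(∂_k) / im(∂_{k+1}) we obtain:

  H_0: rank C_0 − rank ∂_1 = 5 − 4 = 1, and the invariant factors of ∂_1 are all 1, so H_0 = Z.
  H_1: rank ker ∂_1 − rank ∂_2 = (10 − 4) − 5 = 1, and the invariant factors of ∂_2 are all 1, so H_1 = Z.
  H_2: rank ker ∂_2 − rank ∂_3 = (5 − 5) − 0 = 0, and there is no ∂_3, so H_2 = 0.

As a check, the Euler characteristic is 5 − 10 + 5 = 0, which agrees with 1 − 1 + 0 = 0.
(K is a triangulation of the Möbius band.)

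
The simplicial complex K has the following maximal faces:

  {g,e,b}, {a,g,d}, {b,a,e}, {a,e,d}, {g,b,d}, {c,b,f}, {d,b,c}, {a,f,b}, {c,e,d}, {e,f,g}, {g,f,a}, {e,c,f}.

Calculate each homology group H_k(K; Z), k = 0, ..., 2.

Take the total order a < b < c < d < e < f < g on the vertex set. Then K (dimension 2) consists of the simplices:

  0-simplices (7): a, b, c, d, e, f, g
  1-simplices (18): ab, ad, ae, af, ag, bc, bd, be, bf, bg, cd, ce, cf, de, dg, ef, eg, fg
  2-simplices (12): abe, abf, ade, adg, afg, bcd, bcf, bdg, beg, cde, cef, efg

giving chain groups C_0 ≅ Z^7, C_1 ≅ Z^18, C_2 ≅ Z^12.

Boundary ∂_1: C_1 → C_0 sends each edge [p,q] (with p < q) to q − p.
As a 7×18 matrix over Z this has rank 6, with invariant factors (1,1,1,1,1,1).

Boundary ∂_2: C_2 → C_1 acts by ∂[p,q,r] = [q,r] − [p,r] + [p,q]. For instance
  ∂efg = fg − eg + ef,
  ∂beg = eg − bg + be.
As a 18×12 matrix over Z this has rank 12, with invariant factors (1,1,1,1,1,1,1,1,1,1,1,2).

Now H_k = ker ∂_k / im ∂_{k+1}, so:

  H_0: rank C_0 − rank ∂_1 = 7 − 6 = 1, and the invariant factors of ∂_1 are all 1, so H_0 ≅ Z.
  H_1: rank ker ∂_1 − rank ∂_2 = (18 − 6) − 12 = 0, and ∂_2 has invariant factor 2 > 1, so H_1 ≅ Z/2.
  H_2: rank ker ∂_2 − rank ∂_3 = (12 − 12) − 0 = 0, and there is no ∂_3, so H_2 ≅ 0.

H_0 = Z,  H_1 = Z/2,  H_2 = 0.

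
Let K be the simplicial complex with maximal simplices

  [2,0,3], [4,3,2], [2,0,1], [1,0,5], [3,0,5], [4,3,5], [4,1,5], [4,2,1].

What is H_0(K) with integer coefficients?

H_0 ≅ Z.

K has 6 vertices, 12 edges, 8 triangles.
rank ∂_0 = 0, rank ∂_1 = 5 ⇒ b_0 = 6 − 0 − 5 = 1; all invariant factors of ∂_1 are 1 so no torsion. So H_0 = Z.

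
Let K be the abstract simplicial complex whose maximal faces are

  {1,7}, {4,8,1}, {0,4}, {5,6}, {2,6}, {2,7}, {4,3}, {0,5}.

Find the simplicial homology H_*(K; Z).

H_0 = Z,  H_1 = Z,  H_2 = 0.

Order the vertices as 0 < 1 < 2 < 3 < 4 < 5 < 6 < 7 < 8. Listing each simplex with vertices in this order, K has dimension 2 with simplices:

  0-simplices (9): [0], [1], [2], [3], [4], [5], [6], [7], [8]
  1-simplices (10): [0,4], [0,5], [1,4], [1,7], [1,8], [2,6], [2,7], [3,4], [4,8], [5,6]
  2-simplices (1): [1,4,8]

so the chain groups are C_0 ≅ Z^9, C_1 ≅ Z^10, C_2 ≅ Z^1.

The boundary map ∂_1: C_1 → C_0 is given by ∂[p,q] = [q] − [p].
As a 9×10 matrix over Z this has rank 8, with invariant factors (1,1,1,1,1,1,1,1).

Boundary ∂_2: C_2 → C_1 acts by ∂[p,q,r] = [q,r] − [p,r] + [p,q]. For instance
  ∂[1,4,8] = [4,8] − [1,8] + [1,4].
The resulting 10×1 matrix has rank 1, and its Smith normal form has invariant factors (1).

From H_k ≅ ker(∂_k) / im(∂_{k+1}) we obtain:

  H_0: rank C_0 − rank ∂_1 = 9 − 8 = 1, and the invariant factors of ∂_1 are all 1, so H_0 ≅ Z.
  H_1: rank ker ∂_1 − rank ∂_2 = (10 − 8) − 1 = 1, and the invariant factors of ∂_2 are all 1, so H_1 ≅ Z.
  H_2: rank ker ∂_2 − rank ∂_3 = (1 − 1) − 0 = 0, and there is no ∂_3, so H_2 ≅ 0.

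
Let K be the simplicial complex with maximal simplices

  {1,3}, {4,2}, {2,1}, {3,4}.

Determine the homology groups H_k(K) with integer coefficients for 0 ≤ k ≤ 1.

H_0 = Z,  H_1 = Z.

We work with the vertex ordering 1 < 2 < 3 < 4. The simplices of K, each written with vertices in increasing order, are:

  0-simplices (4): [1], [2], [3], [4]
  1-simplices (4): [1,2], [1,3], [2,4], [3,4]

giving chain groups C_0 ≅ Z^4, C_1 ≅ Z^4.

The boundary map ∂_1: C_1 → C_0 sends each edge [p,q] (with p < q) to q − p. For instance
  ∂[2,4] = [4] − [2].
This gives a 4×4 integer matrix of rank 3; reducing to Smith normal form yields diagonal entries (1,1,1).

Now H_k = ker ∂_k / im ∂_{k+1}, so:

  H_0: rank C_0 − rank ∂_1 = 4 − 3 = 1, and the invariant factors of ∂_1 are all 1, so H_0 = Z.
  H_1: rank ker ∂_1 − rank ∂_2 = (4 − 3) − 0 = 1, and there is no ∂_2, so H_1 = Z.

As a check, the Euler characteristic is 4 − 4 = 0, which agrees with 1 − 1 = 0.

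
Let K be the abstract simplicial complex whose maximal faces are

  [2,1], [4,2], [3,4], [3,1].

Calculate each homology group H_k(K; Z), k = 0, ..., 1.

We work with the vertex ordering 1 < 2 < 3 < 4. The simplices of K, each written with vertices in increasing order, are:

  0-simplices (4): [1], [2], [3], [4]
  1-simplices (4): [1,2], [1,3], [2,4], [3,4]

Hence C_0 ≅ Z^4, C_1 ≅ Z^4.

The boundary map ∂_1: C_1 → C_0 is given by ∂[p,q] = [q] − [p]. For instance
  ∂[1,3] = [3] − [1].
This gives a 4×4 integer matrix of rank 3; reducing to Smith normal form yields diagonal entries (1,1,1).

Reading off H_k = ker ∂_k / im ∂_{k+1}:

  H_0: rank C_0 − rank ∂_1 = 4 − 3 = 1, and the invariant factors of ∂_1 are all 1, so H_0 ≅ Z.
  H_1: rank ker ∂_1 − rank ∂_2 = (4 − 3) − 0 = 1, and there is no ∂_2, so H_1 ≅ Z.

(K is a triangulation of the circle S^1.)

H_0 ≅ Z,  H_1 ≅ Z.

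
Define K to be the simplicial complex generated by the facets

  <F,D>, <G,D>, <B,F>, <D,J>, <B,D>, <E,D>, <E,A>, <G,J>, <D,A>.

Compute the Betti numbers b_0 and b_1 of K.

b_0 = 1, b_1 = 3.

Fix the vertex order A < B < D < E < F < G < J and write every simplex with vertices in increasing order. Then dim K = 1 and the simplices of K are:

  0-simplices (7): A, B, D, E, F, G, J
  1-simplices (9): AD, AE, BD, BF, DE, DF, DG, DJ, GJ

Hence C_0 ≅ Z^7, C_1 ≅ Z^9.

The boundary map ∂_1: C_1 → C_0 sends each edge [p,q] (with p < q) to q − p. For instance
  ∂DJ = J − D.
The resulting 7×9 matrix has rank 6, and its Smith normal form has invariant factors (1,1,1,1,1,1).

Reading off H_k = ker ∂_k / im ∂_{k+1}:

  H_0: rank C_0 − rank ∂_1 = 7 − 6 = 1, and the invariant factors of ∂_1 are all 1, so H_0 ≅ Z.
  H_1: rank ker ∂_1 − rank ∂_2 = (9 − 6) − 0 = 3, and there is no ∂_2, so H_1 ≅ Z^3.

Hence the Betti numbers are b_0 = 1, b_1 = 3.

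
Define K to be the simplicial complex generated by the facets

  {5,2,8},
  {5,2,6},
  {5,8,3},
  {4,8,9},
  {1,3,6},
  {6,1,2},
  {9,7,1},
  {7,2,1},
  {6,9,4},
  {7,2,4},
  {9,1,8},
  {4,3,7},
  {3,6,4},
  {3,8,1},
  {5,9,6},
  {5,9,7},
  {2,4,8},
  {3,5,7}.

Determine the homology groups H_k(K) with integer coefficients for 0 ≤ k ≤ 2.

H_0 = Z,  H_1 = Z^2,  H_2 = Z.

K has 9 vertices, 27 edges, 18 triangles.
rank ∂_0 = 0, rank ∂_1 = 8 ⇒ b_0 = 9 − 0 − 8 = 1; all invariant factors of ∂_1 are 1 so no torsion. So H_0 ≅ Z.
rank ∂_1 = 8, rank ∂_2 = 17 ⇒ b_1 = 27 − 8 − 17 = 2; all invariant factors of ∂_2 are 1 so no torsion. So H_1 ≅ Z^2.
rank ∂_2 = 17, rank ∂_3 = 0 ⇒ b_2 = 18 − 17 − 0 = 1. So H_2 ≅ Z.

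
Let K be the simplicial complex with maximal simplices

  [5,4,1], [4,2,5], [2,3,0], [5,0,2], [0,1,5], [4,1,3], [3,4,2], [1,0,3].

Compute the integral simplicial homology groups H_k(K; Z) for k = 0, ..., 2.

Order the vertices as 0 < 1 < 2 < 3 < 4 < 5. Listing each simplex with vertices in this order, K has dimension 2 with simplices:

  0-simplices (6): [0], [1], [2], [3], [4], [5]
  1-simplices (12): [0,1], [0,2], [0,3], [0,5], [1,3], [1,4], [1,5], [2,3], [2,4], [2,5], [3,4], [4,5]
  2-simplices (8): [0,1,3], [0,1,5], [0,2,3], [0,2,5], [1,3,4], [1,4,5], [2,3,4], [2,4,5]

so the chain groups are C_0 ≅ Z^6, C_1 ≅ Z^12, C_2 ≅ Z^8.

The boundary map ∂_1: C_1 → C_0 maps an edge to its endpoints' difference, ∂[p,q] = q − p. For instance
  ∂[0,2] = [2] − [0].
As a 6×12 matrix over Z this has rank 5, with invariant factors (1,1,1,1,1).

Boundary ∂_2: C_2 → C_1 acts by ∂[p,q,r] = [q,r] − [p,r] + [p,q]. For instance
  ∂[2,4,5] = [4,5] − [2,5] + [2,4],
  ∂[1,3,4] = [3,4] − [1,4] + [1,3].
This gives a 12×8 integer matrix of rank 7; reducing to Smith normal form yields diagonal entries (1,1,1,1,1,1,1).

Now H_k = ker ∂_k / im ∂_{k+1}, so:

  H_0: rank C_0 − rank ∂_1 = 6 − 5 = 1, and the invariant factors of ∂_1 are all 1, so H_0 = Z.
  H_1: rank ker ∂_1 − rank ∂_2 = (12 − 5) − 7 = 0, and the invariant factors of ∂_2 are all 1, so H_1 = 0.
  H_2: rank ker ∂_2 − rank ∂_3 = (8 − 7) − 0 = 1, and there is no ∂_3, so H_2 = Z.

H_0 = Z,  H_1 = 0,  H_2 = Z.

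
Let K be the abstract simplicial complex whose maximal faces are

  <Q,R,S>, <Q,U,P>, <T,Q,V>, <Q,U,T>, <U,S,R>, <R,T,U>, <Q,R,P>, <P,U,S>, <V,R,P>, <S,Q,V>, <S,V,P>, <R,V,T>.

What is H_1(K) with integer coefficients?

H_1 = Z/2.

K has 7 vertices, 18 edges, 12 triangles.
rank ∂_1 = 6, rank ∂_2 = 12 ⇒ b_1 = 18 − 6 − 12 = 0; ∂_2 has invariant factor(s) [2] giving torsion. So H_1 ≅ Z/2.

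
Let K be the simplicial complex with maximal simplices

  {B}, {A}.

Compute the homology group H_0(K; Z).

Fix the vertex order A < B and write every simplex with vertices in increasing order. Then dim K = 0 and the simplices of K are:

  0-simplices (2): A, B

so the chain groups are C_0 ≅ Z^2.

Now H_k = ker ∂_k / im ∂_{k+1}, so:

  H_0: rank C_0 − rank ∂_1 = 2 − 0 = 2, and there is no ∂_1, so H_0 ≅ Z^2.

H_0 = Z^2.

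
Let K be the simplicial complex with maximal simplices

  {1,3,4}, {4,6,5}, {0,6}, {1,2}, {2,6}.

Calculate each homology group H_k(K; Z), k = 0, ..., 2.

H_0 = Z,  H_1 = Z,  H_2 = 0.

Take the total order 0 < 1 < 2 < 3 < 4 < 5 < 6 on the vertex set. Then K (dimension 2) consists of the simplices:

  0-simplices (7): [0], [1], [2], [3], [4], [5], [6]
  1-simplices (9): [0,6], [1,2], [1,3], [1,4], [2,6], [3,4], [4,5], [4,6], [5,6]
  2-simplices (2): [1,3,4], [4,5,6]

giving chain groups C_0 ≅ Z^7, C_1 ≅ Z^9, C_2 ≅ Z^2.

The boundary map ∂_1: C_1 → C_0 sends each edge [p,q] (with p < q) to q − p. For instance
  ∂[4,5] = [5] − [4].
This gives a 7×9 integer matrix of rank 6; reducing to Smith normal form yields diagonal entries (1,1,1,1,1,1).

Boundary ∂_2: C_2 → C_1 acts by ∂[p,q,r] = [q,r] − [p,r] + [p,q]. For instance
  ∂[4,5,6] = [5,6] − [4,6] + [4,5],
  ∂[1,3,4] = [3,4] − [1,4] + [1,3].
This gives a 9×2 integer matrix of rank 2; reducing to Smith normal form yields diagonal entries (1,1).

Now H_k = ker ∂_k / im ∂_{k+1}, so:

  H_0: rank C_0 − rank ∂_1 = 7 − 6 = 1, and the invariant factors of ∂_1 are all 1, so H_0 ≅ Z.
  H_1: rank ker ∂_1 − rank ∂_2 = (9 − 6) − 2 = 1, and the invariant factors of ∂_2 are all 1, so H_1 ≅ Z.
  H_2: rank ker ∂_2 − rank ∂_3 = (2 − 2) − 0 = 0, and there is no ∂_3, so H_2 ≅ 0.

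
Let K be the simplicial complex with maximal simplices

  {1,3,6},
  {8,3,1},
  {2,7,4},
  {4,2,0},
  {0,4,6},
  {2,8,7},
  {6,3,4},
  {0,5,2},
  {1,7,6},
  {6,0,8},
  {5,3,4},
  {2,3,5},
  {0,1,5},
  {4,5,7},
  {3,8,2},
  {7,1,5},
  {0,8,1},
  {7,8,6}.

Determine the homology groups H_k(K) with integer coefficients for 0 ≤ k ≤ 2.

We work with the vertex ordering 0 < 1 < 2 < 3 < 4 < 5 < 6 < 7 < 8. The simplices of K, each written with vertices in increasing order, are:

  0-simplices (9): [0], [1], [2], [3], [4], [5], [6], [7], [8]
  1-simplices (27): (27 of them)
  2-simplices (18): [0,1,5], [0,1,8], [0,2,4], [0,2,5], [0,4,6], [0,6,8], [1,3,6], [1,3,8], [1,5,7], [1,6,7], [2,3,5], [2,3,8], [2,4,7], [2,7,8], [3,4,5], [3,4,6], [4,5,7], [6,7,8]

giving chain groups C_0 ≅ Z^9, C_1 ≅ Z^27, C_2 ≅ Z^18.

Boundary ∂_1: C_1 → C_0 maps an edge to its endpoints' difference, ∂[p,q] = q − p. For instance
  ∂[0,2] = [2] − [0].
The resulting 9×27 matrix has rank 8, and its Smith normal form has invariant factors (1,1,1,1,1,1,1,1).

∂_2: C_2 → C_1 sends each 2-simplex [p,q,r] to [q,r] − [p,r] + [p,q]. For instance
  ∂[1,5,7] = [5,7] − [1,7] + [1,5],
  ∂[2,3,5] = [3,5] − [2,5] + [2,3].
The 27×18 boundary matrix has rank 18 and Smith normal form diag(1,1,1,1,1,1,1,1,1,1,1,1,1,1,1,1,1,2).

Computing H_k = (kernel of ∂_k) / (image of ∂_{k+1}):

  H_0: rank C_0 − rank ∂_1 = 9 − 8 = 1, and the invariant factors of ∂_1 are all 1, so H_0 ≅ Z.
  H_1: rank ker ∂_1 − rank ∂_2 = (27 − 8) − 18 = 1, and ∂_2 has invariant factor 2 > 1, so H_1 ≅ Z ⊕ Z/2Z.
  H_2: rank ker ∂_2 − rank ∂_3 = (18 − 18) − 0 = 0, and there is no ∂_3, so H_2 ≅ 0.

As a check, the Euler characteristic is 9 − 27 + 18 = 0, which agrees with 1 − 1 + 0 = 0.
(K is a triangulation of the Klein bottle.)

H_0 = Z,  H_1 = Z ⊕ Z/2Z,  H_2 = 0.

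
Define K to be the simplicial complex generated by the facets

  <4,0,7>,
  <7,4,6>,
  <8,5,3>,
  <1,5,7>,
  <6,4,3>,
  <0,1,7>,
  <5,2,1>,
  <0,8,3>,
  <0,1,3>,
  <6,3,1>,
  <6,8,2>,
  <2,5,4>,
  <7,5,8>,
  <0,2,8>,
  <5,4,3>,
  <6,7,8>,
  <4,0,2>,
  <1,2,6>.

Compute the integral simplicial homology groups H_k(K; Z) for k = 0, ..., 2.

H_0 ≅ Z,  H_1 ≅ Z^2,  H_2 ≅ Z.

Take the total order 0 < 1 < 2 < 3 < 4 < 5 < 6 < 7 < 8 on the vertex set. Then K (dimension 2) consists of the simplices:

  0-simplices (9): [0], [1], [2], [3], [4], [5], [6], [7], [8]
  1-simplices (27): (27 of them)
  2-simplices (18): [0,1,3], [0,1,7], [0,2,4], [0,2,8], [0,3,8], [0,4,7], [1,2,5], [1,2,6], [1,3,6], [1,5,7], [2,4,5], [2,6,8], [3,4,5], [3,4,6], [3,5,8], [4,6,7], [5,7,8], [6,7,8]

so the chain groups are C_0 ≅ Z^9, C_1 ≅ Z^27, C_2 ≅ Z^18.

Boundary ∂_1: C_1 → C_0 is given by ∂[p,q] = [q] − [p].
The resulting 9×27 matrix has rank 8, and its Smith normal form has invariant factors (1,1,1,1,1,1,1,1).

Boundary ∂_2: C_2 → C_1 sends each 2-simplex [p,q,r] to [q,r] − [p,r] + [p,q]. For instance
  ∂[0,2,8] = [2,8] − [0,8] + [0,2],
  ∂[0,1,7] = [1,7] − [0,7] + [0,1].
This gives a 27×18 integer matrix of rank 17; reducing to Smith normal form yields diagonal entries (1,1,1,1,1,1,1,1,1,1,1,1,1,1,1,1,1).

Now H_k = ker ∂_k / im ∂_{k+1}, so:

  H_0: rank C_0 − rank ∂_1 = 9 − 8 = 1, and the invariant factors of ∂_1 are all 1, so H_0 ≅ Z.
  H_1: rank ker ∂_1 − rank ∂_2 = (27 − 8) − 17 = 2, and the invariant factors of ∂_2 are all 1, so H_1 ≅ Z^2.
  H_2: rank ker ∂_2 − rank ∂_3 = (18 − 17) − 0 = 1, and there is no ∂_3, so H_2 ≅ Z.

As a check, the Euler characteristic is 9 − 27 + 18 = 0, which agrees with 1 − 2 + 1 = 0.
(K is a triangulation of the torus T^2.)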